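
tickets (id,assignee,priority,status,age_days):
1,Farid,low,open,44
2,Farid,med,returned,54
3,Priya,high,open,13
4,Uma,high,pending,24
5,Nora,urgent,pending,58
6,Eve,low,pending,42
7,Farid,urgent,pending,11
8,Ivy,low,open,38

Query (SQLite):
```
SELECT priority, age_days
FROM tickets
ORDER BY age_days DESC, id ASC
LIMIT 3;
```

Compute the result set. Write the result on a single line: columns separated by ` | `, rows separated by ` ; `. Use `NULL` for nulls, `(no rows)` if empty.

urgent | 58 ; med | 54 ; low | 44

Sort by age_days desc, tiebreak id asc: (58, id=5), (54, id=2), (44, id=1), (42, id=6), (38, id=8), (24, id=4) …. Take first 3.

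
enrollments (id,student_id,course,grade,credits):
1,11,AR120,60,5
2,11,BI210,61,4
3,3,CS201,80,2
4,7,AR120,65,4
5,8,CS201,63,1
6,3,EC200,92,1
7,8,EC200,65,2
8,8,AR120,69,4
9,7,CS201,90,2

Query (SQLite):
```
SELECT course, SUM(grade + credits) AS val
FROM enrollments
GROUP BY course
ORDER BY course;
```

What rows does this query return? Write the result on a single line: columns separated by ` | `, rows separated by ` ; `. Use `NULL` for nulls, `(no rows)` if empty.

For each row compute grade + credits.
Group by course; take SUM of the expression per group.
  AR120: ids {1, 4, 8} → SUM(grade + credits)=207
  BI210: ids {2} → SUM(grade + credits)=65
  CS201: ids {3, 5, 9} → SUM(grade + credits)=238
  EC200: ids {6, 7} → SUM(grade + credits)=160

AR120 | 207 ; BI210 | 65 ; CS201 | 238 ; EC200 | 160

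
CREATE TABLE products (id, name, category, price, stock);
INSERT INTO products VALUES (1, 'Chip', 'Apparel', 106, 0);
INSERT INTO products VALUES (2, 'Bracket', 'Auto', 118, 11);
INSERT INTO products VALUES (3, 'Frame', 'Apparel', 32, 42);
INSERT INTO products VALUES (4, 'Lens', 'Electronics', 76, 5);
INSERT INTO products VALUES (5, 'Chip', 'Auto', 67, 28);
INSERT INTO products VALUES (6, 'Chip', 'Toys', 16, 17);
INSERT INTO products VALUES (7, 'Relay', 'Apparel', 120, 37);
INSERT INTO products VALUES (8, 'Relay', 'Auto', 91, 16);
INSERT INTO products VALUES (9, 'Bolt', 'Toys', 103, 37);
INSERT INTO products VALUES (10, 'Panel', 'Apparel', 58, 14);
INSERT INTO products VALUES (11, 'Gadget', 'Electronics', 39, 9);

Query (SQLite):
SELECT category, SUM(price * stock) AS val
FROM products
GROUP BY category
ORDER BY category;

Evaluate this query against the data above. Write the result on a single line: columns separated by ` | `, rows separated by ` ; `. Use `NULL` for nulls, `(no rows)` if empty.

For each row compute price * stock.
Group by category; take SUM of the expression per group.
  Apparel: ids {1, 3, 7, 10} → SUM(price * stock)=6596
  Auto: ids {2, 5, 8} → SUM(price * stock)=4630
  Electronics: ids {4, 11} → SUM(price * stock)=731
  Toys: ids {6, 9} → SUM(price * stock)=4083

Apparel | 6596 ; Auto | 4630 ; Electronics | 731 ; Toys | 4083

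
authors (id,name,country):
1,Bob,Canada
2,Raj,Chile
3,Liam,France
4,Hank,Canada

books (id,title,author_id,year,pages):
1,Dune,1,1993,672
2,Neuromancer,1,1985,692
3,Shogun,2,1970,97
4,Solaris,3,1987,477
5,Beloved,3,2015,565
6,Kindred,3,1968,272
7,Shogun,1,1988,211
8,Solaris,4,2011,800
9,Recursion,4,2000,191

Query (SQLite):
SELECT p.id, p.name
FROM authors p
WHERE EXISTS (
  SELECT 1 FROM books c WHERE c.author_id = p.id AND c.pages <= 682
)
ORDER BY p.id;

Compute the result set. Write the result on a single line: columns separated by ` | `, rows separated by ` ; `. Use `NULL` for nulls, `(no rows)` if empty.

For each authors row, check whether any books with matching author_id has pages <= 682.
Keep rows where that is true.

1 | Bob ; 2 | Raj ; 3 | Liam ; 4 | Hank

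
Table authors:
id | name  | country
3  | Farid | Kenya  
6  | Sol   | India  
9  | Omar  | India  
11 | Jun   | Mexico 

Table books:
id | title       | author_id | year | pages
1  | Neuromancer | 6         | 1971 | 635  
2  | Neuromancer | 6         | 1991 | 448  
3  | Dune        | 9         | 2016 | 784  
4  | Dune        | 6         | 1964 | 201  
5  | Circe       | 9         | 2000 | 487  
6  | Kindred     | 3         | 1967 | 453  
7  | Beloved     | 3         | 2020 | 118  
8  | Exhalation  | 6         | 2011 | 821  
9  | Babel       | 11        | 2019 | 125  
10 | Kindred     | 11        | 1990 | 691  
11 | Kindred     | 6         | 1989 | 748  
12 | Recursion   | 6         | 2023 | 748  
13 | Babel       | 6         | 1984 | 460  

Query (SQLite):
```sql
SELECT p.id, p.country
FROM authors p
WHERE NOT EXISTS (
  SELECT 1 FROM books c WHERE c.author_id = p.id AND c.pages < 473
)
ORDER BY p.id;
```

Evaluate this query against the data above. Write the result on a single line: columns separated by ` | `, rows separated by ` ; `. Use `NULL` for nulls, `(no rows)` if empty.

9 | India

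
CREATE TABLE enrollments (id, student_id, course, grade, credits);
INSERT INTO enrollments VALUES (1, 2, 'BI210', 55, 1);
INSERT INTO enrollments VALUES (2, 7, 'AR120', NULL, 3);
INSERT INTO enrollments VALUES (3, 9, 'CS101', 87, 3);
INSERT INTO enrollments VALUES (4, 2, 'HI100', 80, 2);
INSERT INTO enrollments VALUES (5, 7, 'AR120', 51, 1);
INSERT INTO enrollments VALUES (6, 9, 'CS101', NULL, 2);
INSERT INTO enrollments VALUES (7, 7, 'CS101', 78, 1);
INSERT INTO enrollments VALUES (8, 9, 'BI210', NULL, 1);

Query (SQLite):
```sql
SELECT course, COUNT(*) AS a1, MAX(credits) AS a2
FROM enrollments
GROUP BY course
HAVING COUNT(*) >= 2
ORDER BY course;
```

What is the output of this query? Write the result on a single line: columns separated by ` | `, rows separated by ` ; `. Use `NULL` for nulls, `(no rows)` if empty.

AR120 | 2 | 3 ; BI210 | 2 | 1 ; CS101 | 3 | 3

Group enrollments by course.
Per group compute: COUNT(*), MAX(credits).
HAVING: drop groups with fewer than 2 rows.
  AR120: ids {2, 5} → COUNT(*)=2, MAX(credits)=3
  BI210: ids {1, 8} → COUNT(*)=2, MAX(credits)=1
  CS101: ids {3, 6, 7} → COUNT(*)=3, MAX(credits)=3
  HI100: ids {4} → COUNT(*)=1, MAX(credits)=2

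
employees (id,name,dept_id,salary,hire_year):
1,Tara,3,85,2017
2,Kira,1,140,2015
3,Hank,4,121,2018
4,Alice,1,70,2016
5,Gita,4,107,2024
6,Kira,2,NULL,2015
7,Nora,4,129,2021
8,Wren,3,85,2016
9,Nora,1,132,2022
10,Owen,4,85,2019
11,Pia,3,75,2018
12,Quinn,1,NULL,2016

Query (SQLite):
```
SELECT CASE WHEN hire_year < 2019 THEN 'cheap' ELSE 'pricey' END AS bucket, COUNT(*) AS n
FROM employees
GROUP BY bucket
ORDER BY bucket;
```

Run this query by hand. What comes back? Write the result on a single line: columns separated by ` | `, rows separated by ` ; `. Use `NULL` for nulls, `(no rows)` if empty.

cheap | 8 ; pricey | 4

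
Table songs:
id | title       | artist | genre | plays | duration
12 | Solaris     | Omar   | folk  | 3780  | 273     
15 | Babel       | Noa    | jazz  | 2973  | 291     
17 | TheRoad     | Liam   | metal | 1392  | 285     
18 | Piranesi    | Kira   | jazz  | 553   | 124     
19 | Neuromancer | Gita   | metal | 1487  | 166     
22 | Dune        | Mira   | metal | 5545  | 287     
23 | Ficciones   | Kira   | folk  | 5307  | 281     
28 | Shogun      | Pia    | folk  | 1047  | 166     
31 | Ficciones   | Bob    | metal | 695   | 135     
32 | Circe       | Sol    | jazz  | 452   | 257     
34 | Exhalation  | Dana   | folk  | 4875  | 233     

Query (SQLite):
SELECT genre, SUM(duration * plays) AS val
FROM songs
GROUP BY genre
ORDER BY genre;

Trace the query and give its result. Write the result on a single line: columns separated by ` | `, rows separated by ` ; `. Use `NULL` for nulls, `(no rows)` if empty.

For each row compute duration * plays.
Group by genre; take SUM of the expression per group.
  folk: ids {12, 23, 28, 34} → SUM(duration * plays)=3832884
  jazz: ids {15, 18, 32} → SUM(duration * plays)=1049879
  metal: ids {17, 19, 22, 31} → SUM(duration * plays)=2328802

folk | 3832884 ; jazz | 1049879 ; metal | 2328802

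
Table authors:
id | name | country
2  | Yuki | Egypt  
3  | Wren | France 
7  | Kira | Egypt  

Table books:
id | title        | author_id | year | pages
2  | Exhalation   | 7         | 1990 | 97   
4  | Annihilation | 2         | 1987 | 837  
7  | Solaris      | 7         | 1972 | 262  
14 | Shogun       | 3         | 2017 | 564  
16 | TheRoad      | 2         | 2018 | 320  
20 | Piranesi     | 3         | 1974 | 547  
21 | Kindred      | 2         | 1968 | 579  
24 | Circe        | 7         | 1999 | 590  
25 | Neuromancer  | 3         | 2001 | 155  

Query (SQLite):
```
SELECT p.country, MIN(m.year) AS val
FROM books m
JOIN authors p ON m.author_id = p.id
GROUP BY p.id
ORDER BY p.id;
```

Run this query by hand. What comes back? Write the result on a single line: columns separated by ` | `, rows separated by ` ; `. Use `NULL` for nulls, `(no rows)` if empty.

Join each books row to its authors via author_id.
Group joined rows by authors.id; compute MIN(m.year) per group.
  2: ids {4, 16, 21} → MIN(m.year)=1968
  3: ids {14, 20, 25} → MIN(m.year)=1974
  7: ids {2, 7, 24} → MIN(m.year)=1972

Egypt | 1968 ; France | 1974 ; Egypt | 1972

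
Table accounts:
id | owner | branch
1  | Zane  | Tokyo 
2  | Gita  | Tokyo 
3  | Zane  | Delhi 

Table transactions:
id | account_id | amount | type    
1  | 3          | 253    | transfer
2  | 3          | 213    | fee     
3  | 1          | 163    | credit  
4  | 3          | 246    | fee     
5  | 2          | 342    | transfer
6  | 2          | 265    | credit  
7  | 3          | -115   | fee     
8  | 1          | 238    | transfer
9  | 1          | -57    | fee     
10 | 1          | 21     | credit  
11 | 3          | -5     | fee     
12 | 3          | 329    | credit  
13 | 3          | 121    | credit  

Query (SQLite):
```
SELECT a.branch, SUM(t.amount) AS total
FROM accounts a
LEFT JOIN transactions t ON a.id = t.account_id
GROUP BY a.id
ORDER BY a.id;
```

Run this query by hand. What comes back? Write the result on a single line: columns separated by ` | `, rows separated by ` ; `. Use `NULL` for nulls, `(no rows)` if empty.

Tokyo | 365 ; Tokyo | 607 ; Delhi | 1042

LEFT JOIN keeps every accounts row; unmatched ones get NULL for transactions columns.
Group by accounts.id and compute SUM(t.amount). SUM over an all-NULL group is NULL.
  1: ids {3, 8, 9, 10} → SUM(t.amount)=365
  2: ids {5, 6} → SUM(t.amount)=607
  3: ids {1, 2, 4, 7, 11, 12, 13} → SUM(t.amount)=1042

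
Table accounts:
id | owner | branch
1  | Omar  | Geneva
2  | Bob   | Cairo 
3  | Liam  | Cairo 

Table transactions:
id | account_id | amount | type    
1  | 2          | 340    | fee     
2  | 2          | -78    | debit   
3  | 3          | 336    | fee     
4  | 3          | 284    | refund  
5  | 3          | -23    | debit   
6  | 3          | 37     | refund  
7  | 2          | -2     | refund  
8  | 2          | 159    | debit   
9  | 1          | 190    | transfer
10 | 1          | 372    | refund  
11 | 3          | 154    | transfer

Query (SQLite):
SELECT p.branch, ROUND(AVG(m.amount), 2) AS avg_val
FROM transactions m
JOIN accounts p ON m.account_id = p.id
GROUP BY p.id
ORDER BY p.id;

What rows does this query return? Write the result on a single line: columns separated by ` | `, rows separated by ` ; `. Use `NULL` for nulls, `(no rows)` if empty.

Join each transactions row to its accounts via account_id.
Group joined rows by accounts.id; compute ROUND(AVG(m.amount), 2) per group.
  1: ids {9, 10} → ROUND(AVG(m.amount), 2)=281
  2: ids {1, 2, 7, 8} → ROUND(AVG(m.amount), 2)=104.75
  3: ids {3, 4, 5, 6, 11} → ROUND(AVG(m.amount), 2)=157.6

Geneva | 281 ; Cairo | 104.75 ; Cairo | 157.6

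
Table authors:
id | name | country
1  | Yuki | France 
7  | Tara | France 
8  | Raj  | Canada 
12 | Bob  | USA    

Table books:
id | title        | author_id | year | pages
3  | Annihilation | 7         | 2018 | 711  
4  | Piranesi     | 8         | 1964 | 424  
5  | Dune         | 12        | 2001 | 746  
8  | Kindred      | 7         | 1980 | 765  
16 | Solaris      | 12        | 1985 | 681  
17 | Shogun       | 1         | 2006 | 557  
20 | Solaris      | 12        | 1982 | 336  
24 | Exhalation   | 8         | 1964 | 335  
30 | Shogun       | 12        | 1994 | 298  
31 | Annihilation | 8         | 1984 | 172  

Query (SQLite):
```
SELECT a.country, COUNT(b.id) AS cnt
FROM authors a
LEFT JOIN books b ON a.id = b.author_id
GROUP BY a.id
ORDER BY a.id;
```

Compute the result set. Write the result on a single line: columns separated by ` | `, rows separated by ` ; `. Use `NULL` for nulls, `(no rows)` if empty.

France | 1 ; France | 2 ; Canada | 3 ; USA | 4

LEFT JOIN keeps every authors row; unmatched ones get NULL for books columns.
Group by authors.id and compute COUNT(b.id). COUNT(col) of an all-NULL group is 0.
  1: ids {17} → COUNT(b.id)=1
  7: ids {3, 8} → COUNT(b.id)=2
  8: ids {4, 24, 31} → COUNT(b.id)=3
  12: ids {5, 16, 20, 30} → COUNT(b.id)=4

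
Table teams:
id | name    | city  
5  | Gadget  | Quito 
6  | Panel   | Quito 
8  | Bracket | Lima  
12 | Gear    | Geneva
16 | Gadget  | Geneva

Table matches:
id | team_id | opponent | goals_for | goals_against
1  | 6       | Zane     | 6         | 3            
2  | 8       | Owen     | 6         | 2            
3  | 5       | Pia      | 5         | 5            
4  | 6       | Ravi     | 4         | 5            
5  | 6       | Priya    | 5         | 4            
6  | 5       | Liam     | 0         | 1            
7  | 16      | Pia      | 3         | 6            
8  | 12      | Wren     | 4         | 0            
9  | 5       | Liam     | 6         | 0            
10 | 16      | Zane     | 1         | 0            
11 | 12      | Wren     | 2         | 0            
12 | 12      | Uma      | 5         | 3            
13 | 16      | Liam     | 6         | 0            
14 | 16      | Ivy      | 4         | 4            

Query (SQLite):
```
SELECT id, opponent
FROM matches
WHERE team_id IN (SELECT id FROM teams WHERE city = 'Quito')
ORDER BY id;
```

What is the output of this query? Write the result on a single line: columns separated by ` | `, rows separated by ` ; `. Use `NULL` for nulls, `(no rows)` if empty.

1 | Zane ; 3 | Pia ; 4 | Ravi ; 5 | Priya ; 6 | Liam ; 9 | Liam

Inner query: teams.id where city = 'Quito'.
Outer: keep matches rows whose team_id is in that set.
Inner query → {5, 6}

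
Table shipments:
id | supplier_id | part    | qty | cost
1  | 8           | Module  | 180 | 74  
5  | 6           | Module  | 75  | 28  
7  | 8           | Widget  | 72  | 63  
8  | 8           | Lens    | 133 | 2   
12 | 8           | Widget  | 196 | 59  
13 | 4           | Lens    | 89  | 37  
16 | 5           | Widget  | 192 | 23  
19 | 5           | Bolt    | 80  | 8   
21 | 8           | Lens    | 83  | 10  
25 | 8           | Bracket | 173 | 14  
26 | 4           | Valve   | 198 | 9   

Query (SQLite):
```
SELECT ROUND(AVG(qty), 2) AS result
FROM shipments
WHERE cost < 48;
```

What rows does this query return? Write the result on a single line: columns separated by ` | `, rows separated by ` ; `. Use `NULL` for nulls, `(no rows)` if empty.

Rows where cost < 48 → qty values: [75, 133, 89, 192, 80, 83, 173, 198].
AVG = 1023 / 8 (rounded to 2 dp).

127.88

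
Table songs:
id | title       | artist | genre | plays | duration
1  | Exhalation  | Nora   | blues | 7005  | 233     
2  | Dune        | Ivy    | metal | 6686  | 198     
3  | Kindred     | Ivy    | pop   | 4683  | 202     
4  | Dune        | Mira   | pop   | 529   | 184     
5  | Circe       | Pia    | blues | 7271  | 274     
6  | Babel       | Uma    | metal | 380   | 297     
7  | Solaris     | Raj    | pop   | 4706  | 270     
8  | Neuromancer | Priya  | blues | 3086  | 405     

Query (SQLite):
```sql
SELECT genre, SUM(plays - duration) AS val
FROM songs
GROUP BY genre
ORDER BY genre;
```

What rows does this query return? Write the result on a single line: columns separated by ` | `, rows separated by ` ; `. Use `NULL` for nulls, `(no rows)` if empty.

blues | 16450 ; metal | 6571 ; pop | 9262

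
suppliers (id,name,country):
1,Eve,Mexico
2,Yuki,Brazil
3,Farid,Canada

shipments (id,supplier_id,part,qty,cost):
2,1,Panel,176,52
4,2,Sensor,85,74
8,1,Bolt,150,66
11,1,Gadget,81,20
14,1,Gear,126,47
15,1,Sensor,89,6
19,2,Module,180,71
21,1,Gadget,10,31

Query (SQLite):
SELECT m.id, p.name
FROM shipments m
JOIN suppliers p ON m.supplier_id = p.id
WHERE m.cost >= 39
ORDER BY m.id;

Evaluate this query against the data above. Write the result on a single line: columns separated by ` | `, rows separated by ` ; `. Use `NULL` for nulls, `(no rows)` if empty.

2 | Eve ; 4 | Yuki ; 8 | Eve ; 14 | Eve ; 19 | Yuki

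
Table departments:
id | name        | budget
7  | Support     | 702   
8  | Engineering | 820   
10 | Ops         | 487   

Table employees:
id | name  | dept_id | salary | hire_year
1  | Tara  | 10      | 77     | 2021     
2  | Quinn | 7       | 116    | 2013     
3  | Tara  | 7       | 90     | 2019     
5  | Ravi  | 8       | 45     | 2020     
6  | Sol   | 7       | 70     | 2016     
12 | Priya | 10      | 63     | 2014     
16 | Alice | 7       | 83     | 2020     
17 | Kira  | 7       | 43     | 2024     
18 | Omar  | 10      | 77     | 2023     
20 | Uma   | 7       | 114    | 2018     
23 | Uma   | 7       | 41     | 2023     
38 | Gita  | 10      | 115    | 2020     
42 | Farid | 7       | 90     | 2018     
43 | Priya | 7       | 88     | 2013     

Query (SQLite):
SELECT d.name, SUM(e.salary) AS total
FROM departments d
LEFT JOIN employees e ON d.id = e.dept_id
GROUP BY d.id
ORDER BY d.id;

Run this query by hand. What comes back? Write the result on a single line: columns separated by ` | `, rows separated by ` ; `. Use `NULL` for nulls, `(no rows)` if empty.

LEFT JOIN keeps every departments row; unmatched ones get NULL for employees columns.
Group by departments.id and compute SUM(e.salary). SUM over an all-NULL group is NULL.
  7: ids {2, 3, 6, 16, 17, 20, 23, 42, 43} → SUM(e.salary)=735
  8: ids {5} → SUM(e.salary)=45
  10: ids {1, 12, 18, 38} → SUM(e.salary)=332

Support | 735 ; Engineering | 45 ; Ops | 332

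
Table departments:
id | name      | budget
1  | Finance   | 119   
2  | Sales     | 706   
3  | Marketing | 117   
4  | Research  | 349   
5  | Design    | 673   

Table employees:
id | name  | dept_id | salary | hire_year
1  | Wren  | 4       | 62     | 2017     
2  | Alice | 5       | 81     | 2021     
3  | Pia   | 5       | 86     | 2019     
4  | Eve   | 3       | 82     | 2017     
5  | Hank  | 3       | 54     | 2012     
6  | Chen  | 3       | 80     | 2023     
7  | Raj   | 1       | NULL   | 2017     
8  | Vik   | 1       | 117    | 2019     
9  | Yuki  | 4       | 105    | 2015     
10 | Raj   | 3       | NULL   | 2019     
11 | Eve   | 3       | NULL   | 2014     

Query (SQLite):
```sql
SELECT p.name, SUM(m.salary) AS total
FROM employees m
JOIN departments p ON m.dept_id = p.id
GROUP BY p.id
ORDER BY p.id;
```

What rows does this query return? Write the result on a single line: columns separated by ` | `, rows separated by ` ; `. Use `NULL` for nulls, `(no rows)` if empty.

Finance | 117 ; Marketing | 216 ; Research | 167 ; Design | 167

Join each employees row to its departments via dept_id.
Group joined rows by departments.id; compute SUM(m.salary) per group.
  1: ids {7, 8} → SUM(m.salary)=117
  3: ids {4, 5, 6, 10, 11} → SUM(m.salary)=216
  4: ids {1, 9} → SUM(m.salary)=167
  5: ids {2, 3} → SUM(m.salary)=167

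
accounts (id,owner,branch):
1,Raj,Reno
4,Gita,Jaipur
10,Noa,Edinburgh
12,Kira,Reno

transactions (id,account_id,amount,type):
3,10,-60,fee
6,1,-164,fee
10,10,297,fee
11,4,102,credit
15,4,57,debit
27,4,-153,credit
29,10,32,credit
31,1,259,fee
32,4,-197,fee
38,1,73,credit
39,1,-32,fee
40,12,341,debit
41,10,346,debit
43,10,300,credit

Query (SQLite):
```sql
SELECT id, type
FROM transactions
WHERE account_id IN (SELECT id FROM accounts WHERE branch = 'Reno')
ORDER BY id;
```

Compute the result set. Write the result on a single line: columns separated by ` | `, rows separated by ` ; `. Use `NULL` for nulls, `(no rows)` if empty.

Inner query: accounts.id where branch = 'Reno'.
Outer: keep transactions rows whose account_id is in that set.
Inner query → {1, 12}

6 | fee ; 31 | fee ; 38 | credit ; 39 | fee ; 40 | debit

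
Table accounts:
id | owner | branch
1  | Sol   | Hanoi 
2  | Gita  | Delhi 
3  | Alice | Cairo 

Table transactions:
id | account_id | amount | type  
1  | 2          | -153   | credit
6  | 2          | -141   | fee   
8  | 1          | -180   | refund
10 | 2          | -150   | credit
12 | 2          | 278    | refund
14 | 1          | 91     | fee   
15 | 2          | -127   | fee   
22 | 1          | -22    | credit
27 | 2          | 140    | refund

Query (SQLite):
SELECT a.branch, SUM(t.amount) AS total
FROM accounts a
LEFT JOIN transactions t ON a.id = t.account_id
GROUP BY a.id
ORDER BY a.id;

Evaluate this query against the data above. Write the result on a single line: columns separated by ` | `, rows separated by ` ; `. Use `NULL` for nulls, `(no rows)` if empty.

LEFT JOIN keeps every accounts row; unmatched ones get NULL for transactions columns.
Group by accounts.id and compute SUM(t.amount). SUM over an all-NULL group is NULL.
  1: ids {8, 14, 22} → SUM(t.amount)=-111
  2: ids {1, 6, 10, 12, 15, 27} → SUM(t.amount)=-153
  3: ids {—} → SUM(t.amount)=NULL

Hanoi | -111 ; Delhi | -153 ; Cairo | NULL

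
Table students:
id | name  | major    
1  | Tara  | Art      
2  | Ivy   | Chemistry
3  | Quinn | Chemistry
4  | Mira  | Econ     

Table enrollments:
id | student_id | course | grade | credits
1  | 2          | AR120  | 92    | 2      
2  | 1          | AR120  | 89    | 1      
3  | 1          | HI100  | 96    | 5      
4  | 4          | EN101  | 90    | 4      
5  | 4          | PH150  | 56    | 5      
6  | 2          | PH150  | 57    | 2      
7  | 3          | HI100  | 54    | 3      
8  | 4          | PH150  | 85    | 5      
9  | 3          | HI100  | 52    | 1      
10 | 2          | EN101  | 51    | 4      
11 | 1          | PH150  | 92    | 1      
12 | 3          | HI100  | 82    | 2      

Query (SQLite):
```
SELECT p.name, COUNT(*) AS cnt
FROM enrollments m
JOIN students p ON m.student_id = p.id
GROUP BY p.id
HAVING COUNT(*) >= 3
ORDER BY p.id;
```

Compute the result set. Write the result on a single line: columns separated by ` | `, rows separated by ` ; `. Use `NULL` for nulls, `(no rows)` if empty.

Tara | 3 ; Ivy | 3 ; Quinn | 3 ; Mira | 3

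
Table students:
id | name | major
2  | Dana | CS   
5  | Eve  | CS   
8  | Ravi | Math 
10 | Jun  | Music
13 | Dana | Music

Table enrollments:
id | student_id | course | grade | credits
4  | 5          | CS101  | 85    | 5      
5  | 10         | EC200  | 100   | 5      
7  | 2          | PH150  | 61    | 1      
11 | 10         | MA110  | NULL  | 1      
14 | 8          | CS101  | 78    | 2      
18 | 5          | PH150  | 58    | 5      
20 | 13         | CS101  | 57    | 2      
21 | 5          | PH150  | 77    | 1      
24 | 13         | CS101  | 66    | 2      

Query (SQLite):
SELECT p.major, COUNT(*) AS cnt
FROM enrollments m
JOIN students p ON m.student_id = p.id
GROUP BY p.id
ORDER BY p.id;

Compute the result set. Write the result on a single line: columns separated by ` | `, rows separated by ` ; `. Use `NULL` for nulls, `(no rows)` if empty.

CS | 1 ; CS | 3 ; Math | 1 ; Music | 2 ; Music | 2

Join each enrollments row to its students via student_id.
Group joined rows by students.id; compute COUNT(*) per group.
  2: ids {7} → COUNT(*)=1
  5: ids {4, 18, 21} → COUNT(*)=3
  8: ids {14} → COUNT(*)=1
  10: ids {5, 11} → COUNT(*)=2
  13: ids {20, 24} → COUNT(*)=2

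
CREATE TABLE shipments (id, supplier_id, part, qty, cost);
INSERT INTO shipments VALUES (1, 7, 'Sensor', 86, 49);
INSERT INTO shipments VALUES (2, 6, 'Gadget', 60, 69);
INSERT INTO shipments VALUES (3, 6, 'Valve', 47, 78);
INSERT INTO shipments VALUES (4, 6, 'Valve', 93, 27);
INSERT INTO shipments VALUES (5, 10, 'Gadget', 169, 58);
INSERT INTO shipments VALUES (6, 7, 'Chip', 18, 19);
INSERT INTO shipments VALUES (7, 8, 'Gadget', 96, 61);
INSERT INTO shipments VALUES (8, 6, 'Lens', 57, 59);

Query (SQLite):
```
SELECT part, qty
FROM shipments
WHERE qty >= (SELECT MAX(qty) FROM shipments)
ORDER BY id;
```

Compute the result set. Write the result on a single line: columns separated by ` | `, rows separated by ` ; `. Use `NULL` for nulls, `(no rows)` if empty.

Gadget | 169

Scalar subquery: MAX(qty) over all shipments rows = 169.
Keep rows where qty >= that value.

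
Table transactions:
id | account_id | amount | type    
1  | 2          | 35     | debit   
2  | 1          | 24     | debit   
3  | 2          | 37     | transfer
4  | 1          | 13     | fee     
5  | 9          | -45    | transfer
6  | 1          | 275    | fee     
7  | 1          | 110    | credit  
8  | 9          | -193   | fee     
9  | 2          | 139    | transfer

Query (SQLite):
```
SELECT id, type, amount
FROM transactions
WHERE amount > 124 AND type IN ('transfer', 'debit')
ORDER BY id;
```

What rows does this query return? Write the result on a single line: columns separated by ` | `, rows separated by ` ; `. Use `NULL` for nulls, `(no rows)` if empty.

9 | transfer | 139

amount > 124: ids {6, 9}
type IN ('transfer', 'debit'): ids {1, 2, 3, 5, 9}
Combine with AND.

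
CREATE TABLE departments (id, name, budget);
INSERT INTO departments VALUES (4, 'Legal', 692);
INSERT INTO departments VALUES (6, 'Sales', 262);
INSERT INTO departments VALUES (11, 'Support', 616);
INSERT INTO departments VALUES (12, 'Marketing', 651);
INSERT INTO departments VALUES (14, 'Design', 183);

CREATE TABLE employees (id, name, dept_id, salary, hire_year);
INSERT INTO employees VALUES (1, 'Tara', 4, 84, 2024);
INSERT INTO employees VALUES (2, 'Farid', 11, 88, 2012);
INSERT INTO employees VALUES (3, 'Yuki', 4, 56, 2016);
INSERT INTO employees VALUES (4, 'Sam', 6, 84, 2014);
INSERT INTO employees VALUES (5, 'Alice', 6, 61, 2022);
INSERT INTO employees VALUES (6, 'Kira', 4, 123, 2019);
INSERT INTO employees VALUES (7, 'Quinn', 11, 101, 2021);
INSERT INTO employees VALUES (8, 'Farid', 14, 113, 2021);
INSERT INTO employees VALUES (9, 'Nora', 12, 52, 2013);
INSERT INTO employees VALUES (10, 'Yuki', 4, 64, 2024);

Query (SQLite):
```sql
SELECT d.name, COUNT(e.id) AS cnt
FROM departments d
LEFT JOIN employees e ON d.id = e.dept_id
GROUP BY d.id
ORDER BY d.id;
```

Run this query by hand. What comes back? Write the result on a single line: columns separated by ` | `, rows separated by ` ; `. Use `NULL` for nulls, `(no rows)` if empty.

LEFT JOIN keeps every departments row; unmatched ones get NULL for employees columns.
Group by departments.id and compute COUNT(e.id). COUNT(col) of an all-NULL group is 0.
  4: ids {1, 3, 6, 10} → COUNT(e.id)=4
  6: ids {4, 5} → COUNT(e.id)=2
  11: ids {2, 7} → COUNT(e.id)=2
  12: ids {9} → COUNT(e.id)=1
  14: ids {8} → COUNT(e.id)=1

Legal | 4 ; Sales | 2 ; Support | 2 ; Marketing | 1 ; Design | 1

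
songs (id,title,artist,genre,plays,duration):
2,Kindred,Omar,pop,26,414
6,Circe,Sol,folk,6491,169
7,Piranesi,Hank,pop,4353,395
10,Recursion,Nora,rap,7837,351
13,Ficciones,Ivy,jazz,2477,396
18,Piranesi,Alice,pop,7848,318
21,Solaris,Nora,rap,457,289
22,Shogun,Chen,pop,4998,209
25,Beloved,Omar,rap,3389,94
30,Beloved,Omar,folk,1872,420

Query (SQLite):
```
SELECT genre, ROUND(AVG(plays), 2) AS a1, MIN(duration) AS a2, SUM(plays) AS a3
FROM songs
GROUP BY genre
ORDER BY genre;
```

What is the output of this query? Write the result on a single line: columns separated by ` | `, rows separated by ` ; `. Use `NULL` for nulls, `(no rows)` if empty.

folk | 4181.5 | 169 | 8363 ; jazz | 2477 | 396 | 2477 ; pop | 4306.25 | 209 | 17225 ; rap | 3894.33 | 94 | 11683

Group songs by genre.
Per group compute: ROUND(AVG(plays), 2), MIN(duration), SUM(plays).
  folk: ids {6, 30} → ROUND(AVG(plays), 2)=4181.5, MIN(duration)=169, SUM(plays)=8363
  jazz: ids {13} → ROUND(AVG(plays), 2)=2477, MIN(duration)=396, SUM(plays)=2477
  pop: ids {2, 7, 18, 22} → ROUND(AVG(plays), 2)=4306.25, MIN(duration)=209, SUM(plays)=17225
  rap: ids {10, 21, 25} → ROUND(AVG(plays), 2)=3894.33, MIN(duration)=94, SUM(plays)=11683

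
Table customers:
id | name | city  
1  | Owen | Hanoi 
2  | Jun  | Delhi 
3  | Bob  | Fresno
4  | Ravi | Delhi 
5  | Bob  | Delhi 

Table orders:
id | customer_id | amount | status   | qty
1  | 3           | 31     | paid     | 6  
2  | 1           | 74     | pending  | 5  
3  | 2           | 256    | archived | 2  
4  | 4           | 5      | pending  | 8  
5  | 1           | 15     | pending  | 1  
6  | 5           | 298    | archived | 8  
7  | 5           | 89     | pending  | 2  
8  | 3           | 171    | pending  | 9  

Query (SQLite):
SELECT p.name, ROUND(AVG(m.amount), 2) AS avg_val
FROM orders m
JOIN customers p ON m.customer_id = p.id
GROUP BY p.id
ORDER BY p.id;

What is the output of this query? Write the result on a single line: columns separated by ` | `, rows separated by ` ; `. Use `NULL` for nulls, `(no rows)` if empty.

Join each orders row to its customers via customer_id.
Group joined rows by customers.id; compute ROUND(AVG(m.amount), 2) per group.
  1: ids {2, 5} → ROUND(AVG(m.amount), 2)=44.5
  2: ids {3} → ROUND(AVG(m.amount), 2)=256
  3: ids {1, 8} → ROUND(AVG(m.amount), 2)=101
  4: ids {4} → ROUND(AVG(m.amount), 2)=5
  5: ids {6, 7} → ROUND(AVG(m.amount), 2)=193.5

Owen | 44.5 ; Jun | 256 ; Bob | 101 ; Ravi | 5 ; Bob | 193.5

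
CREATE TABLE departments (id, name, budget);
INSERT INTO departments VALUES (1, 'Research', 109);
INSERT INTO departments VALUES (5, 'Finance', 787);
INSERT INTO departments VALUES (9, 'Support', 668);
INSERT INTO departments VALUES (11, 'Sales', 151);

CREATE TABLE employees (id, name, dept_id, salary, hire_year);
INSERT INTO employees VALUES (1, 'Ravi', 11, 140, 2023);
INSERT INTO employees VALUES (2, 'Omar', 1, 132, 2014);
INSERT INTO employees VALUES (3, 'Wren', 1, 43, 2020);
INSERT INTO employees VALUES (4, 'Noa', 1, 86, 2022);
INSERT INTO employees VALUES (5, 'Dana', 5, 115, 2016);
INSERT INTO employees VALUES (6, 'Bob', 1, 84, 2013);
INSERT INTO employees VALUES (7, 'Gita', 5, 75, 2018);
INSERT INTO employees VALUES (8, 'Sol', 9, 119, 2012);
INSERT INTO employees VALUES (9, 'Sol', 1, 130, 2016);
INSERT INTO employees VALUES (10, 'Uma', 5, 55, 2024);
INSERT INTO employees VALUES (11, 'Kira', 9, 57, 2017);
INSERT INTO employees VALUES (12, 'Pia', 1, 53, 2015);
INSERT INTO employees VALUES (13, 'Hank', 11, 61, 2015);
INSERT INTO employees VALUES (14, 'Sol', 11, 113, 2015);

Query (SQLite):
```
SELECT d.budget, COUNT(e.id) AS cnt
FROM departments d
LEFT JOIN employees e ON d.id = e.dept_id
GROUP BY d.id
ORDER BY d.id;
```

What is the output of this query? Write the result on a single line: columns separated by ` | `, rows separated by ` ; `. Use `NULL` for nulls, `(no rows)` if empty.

LEFT JOIN keeps every departments row; unmatched ones get NULL for employees columns.
Group by departments.id and compute COUNT(e.id). COUNT(col) of an all-NULL group is 0.
  1: ids {2, 3, 4, 6, 9, 12} → COUNT(e.id)=6
  5: ids {5, 7, 10} → COUNT(e.id)=3
  9: ids {8, 11} → COUNT(e.id)=2
  11: ids {1, 13, 14} → COUNT(e.id)=3

109 | 6 ; 787 | 3 ; 668 | 2 ; 151 | 3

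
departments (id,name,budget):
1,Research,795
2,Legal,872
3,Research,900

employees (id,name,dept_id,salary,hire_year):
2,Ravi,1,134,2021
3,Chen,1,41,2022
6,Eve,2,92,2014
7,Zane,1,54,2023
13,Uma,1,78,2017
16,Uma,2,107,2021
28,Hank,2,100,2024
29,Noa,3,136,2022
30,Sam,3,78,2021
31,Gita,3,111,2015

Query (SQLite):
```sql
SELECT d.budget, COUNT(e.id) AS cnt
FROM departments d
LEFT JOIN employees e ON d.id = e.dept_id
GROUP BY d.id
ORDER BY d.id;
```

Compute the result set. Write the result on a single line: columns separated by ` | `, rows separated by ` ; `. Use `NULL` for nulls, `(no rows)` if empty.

795 | 4 ; 872 | 3 ; 900 | 3

LEFT JOIN keeps every departments row; unmatched ones get NULL for employees columns.
Group by departments.id and compute COUNT(e.id). COUNT(col) of an all-NULL group is 0.
  1: ids {2, 3, 7, 13} → COUNT(e.id)=4
  2: ids {6, 16, 28} → COUNT(e.id)=3
  3: ids {29, 30, 31} → COUNT(e.id)=3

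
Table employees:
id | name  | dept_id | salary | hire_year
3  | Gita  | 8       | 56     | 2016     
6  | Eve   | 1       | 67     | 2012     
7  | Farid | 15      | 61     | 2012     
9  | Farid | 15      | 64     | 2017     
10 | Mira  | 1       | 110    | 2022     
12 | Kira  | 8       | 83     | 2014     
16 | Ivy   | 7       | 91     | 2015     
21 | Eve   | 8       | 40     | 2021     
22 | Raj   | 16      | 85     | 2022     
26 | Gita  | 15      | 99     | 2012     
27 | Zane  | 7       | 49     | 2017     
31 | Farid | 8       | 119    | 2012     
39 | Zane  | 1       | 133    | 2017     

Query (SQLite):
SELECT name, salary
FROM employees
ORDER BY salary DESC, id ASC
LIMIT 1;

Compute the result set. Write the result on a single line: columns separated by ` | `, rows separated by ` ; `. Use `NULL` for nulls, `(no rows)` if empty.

Sort by salary desc, tiebreak id asc: (133, id=39), (119, id=31), (110, id=10), (99, id=26) …. Take first 1.

Zane | 133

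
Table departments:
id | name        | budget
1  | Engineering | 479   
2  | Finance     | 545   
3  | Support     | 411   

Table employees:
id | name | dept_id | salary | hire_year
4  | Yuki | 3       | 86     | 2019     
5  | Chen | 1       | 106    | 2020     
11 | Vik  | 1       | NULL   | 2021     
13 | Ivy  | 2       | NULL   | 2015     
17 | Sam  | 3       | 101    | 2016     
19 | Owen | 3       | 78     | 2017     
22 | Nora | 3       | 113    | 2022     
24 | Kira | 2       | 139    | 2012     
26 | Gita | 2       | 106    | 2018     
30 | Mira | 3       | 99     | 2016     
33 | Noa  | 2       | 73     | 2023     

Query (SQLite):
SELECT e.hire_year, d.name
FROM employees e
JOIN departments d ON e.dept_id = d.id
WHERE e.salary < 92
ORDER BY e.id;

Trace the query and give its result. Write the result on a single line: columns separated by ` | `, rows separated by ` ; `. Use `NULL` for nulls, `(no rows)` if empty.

2019 | Support ; 2017 | Support ; 2023 | Finance

Each employees row matches the departments row where dept_id = departments.id.
Then keep rows with e.salary < 92.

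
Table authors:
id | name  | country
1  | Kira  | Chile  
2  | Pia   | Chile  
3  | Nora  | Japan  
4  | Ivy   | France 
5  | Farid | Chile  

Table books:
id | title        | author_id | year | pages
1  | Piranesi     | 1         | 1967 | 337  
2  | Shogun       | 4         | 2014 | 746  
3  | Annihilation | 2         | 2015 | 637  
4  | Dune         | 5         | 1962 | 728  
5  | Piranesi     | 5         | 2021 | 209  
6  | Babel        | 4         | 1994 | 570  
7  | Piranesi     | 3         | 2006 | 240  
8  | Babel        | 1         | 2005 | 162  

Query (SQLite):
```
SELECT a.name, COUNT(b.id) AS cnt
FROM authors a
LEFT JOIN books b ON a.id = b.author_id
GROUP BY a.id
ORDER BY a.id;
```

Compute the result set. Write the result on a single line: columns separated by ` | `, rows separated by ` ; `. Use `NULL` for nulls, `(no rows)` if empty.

Kira | 2 ; Pia | 1 ; Nora | 1 ; Ivy | 2 ; Farid | 2

LEFT JOIN keeps every authors row; unmatched ones get NULL for books columns.
Group by authors.id and compute COUNT(b.id). COUNT(col) of an all-NULL group is 0.
  1: ids {1, 8} → COUNT(b.id)=2
  2: ids {3} → COUNT(b.id)=1
  3: ids {7} → COUNT(b.id)=1
  4: ids {2, 6} → COUNT(b.id)=2
  5: ids {4, 5} → COUNT(b.id)=2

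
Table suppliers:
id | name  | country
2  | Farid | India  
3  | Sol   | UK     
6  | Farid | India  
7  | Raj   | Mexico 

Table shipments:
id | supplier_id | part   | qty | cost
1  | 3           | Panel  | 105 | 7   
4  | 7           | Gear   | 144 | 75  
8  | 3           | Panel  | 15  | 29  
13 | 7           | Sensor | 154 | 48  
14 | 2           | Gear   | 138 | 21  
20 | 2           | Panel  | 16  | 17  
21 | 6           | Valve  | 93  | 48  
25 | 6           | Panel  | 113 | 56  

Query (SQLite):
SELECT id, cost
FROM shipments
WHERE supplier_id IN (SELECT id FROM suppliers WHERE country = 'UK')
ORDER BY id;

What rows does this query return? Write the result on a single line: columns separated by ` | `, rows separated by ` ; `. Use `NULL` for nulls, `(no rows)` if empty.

1 | 7 ; 8 | 29

Inner query: suppliers.id where country = 'UK'.
Outer: keep shipments rows whose supplier_id is in that set.
Inner query → {3}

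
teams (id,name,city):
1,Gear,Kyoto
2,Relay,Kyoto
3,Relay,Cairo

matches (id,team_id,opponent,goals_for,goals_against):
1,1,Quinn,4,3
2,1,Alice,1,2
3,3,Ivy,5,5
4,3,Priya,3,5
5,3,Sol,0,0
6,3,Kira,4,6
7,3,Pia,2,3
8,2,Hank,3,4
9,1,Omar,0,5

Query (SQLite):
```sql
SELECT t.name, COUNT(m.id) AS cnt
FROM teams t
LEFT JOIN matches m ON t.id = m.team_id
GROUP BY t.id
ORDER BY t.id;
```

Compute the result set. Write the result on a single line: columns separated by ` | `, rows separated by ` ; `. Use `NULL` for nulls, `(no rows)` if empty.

Gear | 3 ; Relay | 1 ; Relay | 5

LEFT JOIN keeps every teams row; unmatched ones get NULL for matches columns.
Group by teams.id and compute COUNT(m.id). COUNT(col) of an all-NULL group is 0.
  1: ids {1, 2, 9} → COUNT(m.id)=3
  2: ids {8} → COUNT(m.id)=1
  3: ids {3, 4, 5, 6, 7} → COUNT(m.id)=5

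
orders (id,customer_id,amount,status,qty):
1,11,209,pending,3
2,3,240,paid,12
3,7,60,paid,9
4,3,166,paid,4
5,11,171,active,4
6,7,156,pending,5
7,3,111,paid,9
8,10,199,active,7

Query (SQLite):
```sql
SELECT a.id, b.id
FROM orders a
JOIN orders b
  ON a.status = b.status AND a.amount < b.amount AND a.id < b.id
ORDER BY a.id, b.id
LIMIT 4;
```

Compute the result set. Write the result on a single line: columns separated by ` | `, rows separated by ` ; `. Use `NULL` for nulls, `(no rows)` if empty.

3 | 4 ; 3 | 7 ; 5 | 8

Pairs (a,b) with same status, a.amount < b.amount, a.id < b.id.
status groups: active:{5,8} paid:{2,3,4,7} pending:{1,6}
Ordered by (a.id, b.id); first 4.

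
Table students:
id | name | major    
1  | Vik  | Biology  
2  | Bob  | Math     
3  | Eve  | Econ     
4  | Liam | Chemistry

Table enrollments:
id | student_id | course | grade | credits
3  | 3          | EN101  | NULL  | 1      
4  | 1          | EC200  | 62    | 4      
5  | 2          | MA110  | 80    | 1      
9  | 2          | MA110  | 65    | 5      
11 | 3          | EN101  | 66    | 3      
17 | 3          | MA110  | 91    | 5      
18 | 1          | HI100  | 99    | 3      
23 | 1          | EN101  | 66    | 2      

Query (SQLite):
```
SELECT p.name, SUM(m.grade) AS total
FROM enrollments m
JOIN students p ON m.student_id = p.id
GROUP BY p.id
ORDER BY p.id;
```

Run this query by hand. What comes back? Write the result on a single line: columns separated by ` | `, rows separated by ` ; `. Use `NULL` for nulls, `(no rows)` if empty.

Join each enrollments row to its students via student_id.
Group joined rows by students.id; compute SUM(m.grade) per group.
  1: ids {4, 18, 23} → SUM(m.grade)=227
  2: ids {5, 9} → SUM(m.grade)=145
  3: ids {3, 11, 17} → SUM(m.grade)=157

Vik | 227 ; Bob | 145 ; Eve | 157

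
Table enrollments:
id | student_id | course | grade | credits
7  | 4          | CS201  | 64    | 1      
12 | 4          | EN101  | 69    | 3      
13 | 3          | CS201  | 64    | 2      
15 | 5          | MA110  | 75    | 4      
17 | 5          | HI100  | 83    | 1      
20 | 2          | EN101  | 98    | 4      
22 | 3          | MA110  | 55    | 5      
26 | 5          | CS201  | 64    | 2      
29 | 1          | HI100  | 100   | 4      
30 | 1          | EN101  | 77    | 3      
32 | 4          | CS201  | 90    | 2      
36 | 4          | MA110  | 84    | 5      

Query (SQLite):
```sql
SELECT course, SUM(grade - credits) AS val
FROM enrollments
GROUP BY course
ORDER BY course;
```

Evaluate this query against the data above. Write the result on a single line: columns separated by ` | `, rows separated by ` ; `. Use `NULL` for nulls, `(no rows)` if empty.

CS201 | 275 ; EN101 | 234 ; HI100 | 178 ; MA110 | 200

For each row compute grade - credits.
Group by course; take SUM of the expression per group.
  CS201: ids {7, 13, 26, 32} → SUM(grade - credits)=275
  EN101: ids {12, 20, 30} → SUM(grade - credits)=234
  HI100: ids {17, 29} → SUM(grade - credits)=178
  MA110: ids {15, 22, 36} → SUM(grade - credits)=200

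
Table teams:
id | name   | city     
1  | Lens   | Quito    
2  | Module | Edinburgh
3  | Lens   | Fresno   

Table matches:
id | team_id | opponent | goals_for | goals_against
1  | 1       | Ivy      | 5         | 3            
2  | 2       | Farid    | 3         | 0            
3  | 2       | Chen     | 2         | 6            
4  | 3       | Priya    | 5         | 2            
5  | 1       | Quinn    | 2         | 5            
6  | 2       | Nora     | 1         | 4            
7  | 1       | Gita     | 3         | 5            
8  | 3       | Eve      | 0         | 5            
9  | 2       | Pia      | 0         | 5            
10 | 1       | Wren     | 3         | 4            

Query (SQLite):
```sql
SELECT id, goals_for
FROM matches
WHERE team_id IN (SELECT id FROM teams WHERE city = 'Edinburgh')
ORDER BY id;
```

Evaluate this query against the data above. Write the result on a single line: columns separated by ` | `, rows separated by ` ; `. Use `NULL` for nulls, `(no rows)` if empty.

2 | 3 ; 3 | 2 ; 6 | 1 ; 9 | 0

Inner query: teams.id where city = 'Edinburgh'.
Outer: keep matches rows whose team_id is in that set.
Inner query → {2}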